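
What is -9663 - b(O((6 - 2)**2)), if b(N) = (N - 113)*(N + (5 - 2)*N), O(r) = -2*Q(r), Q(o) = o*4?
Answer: -133055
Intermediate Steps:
Q(o) = 4*o
O(r) = -8*r
b(N) = 4*N*(-113 + N) (b(N) = (-113 + N)*(N + 3*N) = (-113 + N)*(4*N) = 4*N*(-113 + N))
-9663 - b(O((6 - 2)**2)) = -9663 - 4*(-8*(6 - 2)**2)*(-113 - 8*(6 - 2)**2) = -9663 - 4*(-8*4**2)*(-113 - 8*4**2) = -9663 - 4*(-8*16)*(-113 - 8*16) = -9663 - 4*(-128)*(-113 - 128) = -9663 - 4*(-128)*(-241) = -9663 - 1*123392 = -9663 - 123392 = -133055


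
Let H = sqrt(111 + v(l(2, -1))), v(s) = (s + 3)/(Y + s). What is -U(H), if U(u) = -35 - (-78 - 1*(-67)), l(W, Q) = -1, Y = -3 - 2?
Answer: 24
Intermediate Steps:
Y = -5
v(s) = (3 + s)/(-5 + s) (v(s) = (s + 3)/(-5 + s) = (3 + s)/(-5 + s))
H = 2*sqrt(249)/3 (H = sqrt(111 + (3 - 1)/(-5 - 1)) = sqrt(111 + 2/(-6)) = sqrt(111 - 1/6*2) = sqrt(111 - 1/3) = sqrt(332/3) = 2*sqrt(249)/3 ≈ 10.520)
U(u) = -24 (U(u) = -35 - (-78 + 67) = -35 - 1*(-11) = -35 + 11 = -24)
-U(H) = -1*(-24) = 24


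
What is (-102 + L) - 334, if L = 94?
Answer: -342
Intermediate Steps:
(-102 + L) - 334 = (-102 + 94) - 334 = -8 - 334 = -342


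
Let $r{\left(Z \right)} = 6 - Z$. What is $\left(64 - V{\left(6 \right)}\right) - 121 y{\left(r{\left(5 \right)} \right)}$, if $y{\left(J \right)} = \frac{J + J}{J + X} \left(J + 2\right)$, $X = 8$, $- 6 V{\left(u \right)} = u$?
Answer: $- \frac{47}{3} \approx -15.667$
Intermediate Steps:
$V{\left(u \right)} = - \frac{u}{6}$
$y{\left(J \right)} = \frac{2 J \left(2 + J\right)}{8 + J}$ ($y{\left(J \right)} = \frac{J + J}{J + 8} \left(J + 2\right) = \frac{2 J}{8 + J} \left(2 + J\right) = \frac{2 J \left(2 + J\right)}{8 + J}$)
$\left(64 - V{\left(6 \right)}\right) - 121 y{\left(r{\left(5 \right)} \right)} = \left(64 - \left(- \frac{1}{6}\right) 6\right) - 121 \frac{2 \left(6 - 5\right) \left(2 + \left(6 - 5\right)\right)}{8 + \left(6 - 5\right)} = \left(64 - -1\right) - 121 \frac{2 \left(6 - 5\right) \left(2 + \left(6 - 5\right)\right)}{8 + \left(6 - 5\right)} = \left(64 + 1\right) - 121 \cdot 2 \cdot 1 \frac{1}{8 + 1} \left(2 + 1\right) = 65 - 121 \cdot 2 \cdot 1 \cdot \frac{1}{9} \cdot 3 = 65 - \frac{242}{3} = - \frac{47}{3}$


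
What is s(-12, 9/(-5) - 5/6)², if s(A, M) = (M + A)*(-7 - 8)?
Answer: 192721/4 ≈ 48180.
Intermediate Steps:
s(A, M) = -15*A - 15*M (s(A, M) = (A + M)*(-15) = -15*A - 15*M)
s(-12, 9/(-5) - 5/6)² = (-15*(-12) - 15*(9/(-5) - 5/6))² = (180 - 15*(9*(-⅕) - 5*⅙))² = (180 - 15*(-9/5 - ⅚))² = (180 - 15*(-79/30))² = (180 + 79/2)² = (439/2)² = 192721/4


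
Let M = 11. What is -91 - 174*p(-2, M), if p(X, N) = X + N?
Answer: -1657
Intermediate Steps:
p(X, N) = N + X
-91 - 174*p(-2, M) = -91 - 174*(11 - 2) = -91 - 174*9 = -91 - 1566 = -1657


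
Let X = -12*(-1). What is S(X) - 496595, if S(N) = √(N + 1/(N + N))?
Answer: -496595 + 17*√6/12 ≈ -4.9659e+5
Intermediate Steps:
X = 12
S(N) = √(N + 1/(2*N))
S(X) - 496595 = √(2/12 + 4*12)/2 - 496595 = √(2*(1/12) + 48)/2 - 496595 = √(⅙ + 48)/2 - 496595 = √(289/6)/2 - 496595 = (17*√6/6)/2 - 496595 = 17*√6/12 - 496595 = -496595 + 17*√6/12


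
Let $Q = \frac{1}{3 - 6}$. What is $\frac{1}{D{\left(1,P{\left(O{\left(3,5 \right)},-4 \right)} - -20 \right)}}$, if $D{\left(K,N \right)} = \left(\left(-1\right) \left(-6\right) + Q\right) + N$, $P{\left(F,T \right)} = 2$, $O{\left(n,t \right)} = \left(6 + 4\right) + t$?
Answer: $\frac{3}{83} \approx 0.036145$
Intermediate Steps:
$Q = - \frac{1}{3}$ ($Q = \frac{1}{-3} = - \frac{1}{3} \approx -0.33333$)
$O{\left(n,t \right)} = 10 + t$
$D{\left(K,N \right)} = \frac{17}{3} + N$ ($D{\left(K,N \right)} = \left(\left(-1\right) \left(-6\right) - \frac{1}{3}\right) + N = \left(6 - \frac{1}{3}\right) + N = \frac{17}{3} + N$)
$\frac{1}{D{\left(1,P{\left(O{\left(3,5 \right)},-4 \right)} - -20 \right)}} = \frac{1}{\frac{17}{3} + \left(2 - -20\right)} = \frac{1}{\frac{17}{3} + \left(2 + 20\right)} = \frac{1}{\frac{17}{3} + 22} = \frac{1}{\frac{83}{3}} = \frac{3}{83}$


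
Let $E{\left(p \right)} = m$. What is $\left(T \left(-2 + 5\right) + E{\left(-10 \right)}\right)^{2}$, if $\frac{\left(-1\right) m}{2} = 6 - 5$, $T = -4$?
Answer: $196$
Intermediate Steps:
$m = -2$ ($m = - 2 \left(6 - 5\right) = \left(-2\right) 1 = -2$)
$E{\left(p \right)} = -2$
$\left(T \left(-2 + 5\right) + E{\left(-10 \right)}\right)^{2} = \left(- 4 \left(-2 + 5\right) - 2\right)^{2} = \left(\left(-4\right) 3 - 2\right)^{2} = \left(-12 - 2\right)^{2} = \left(-14\right)^{2} = 196$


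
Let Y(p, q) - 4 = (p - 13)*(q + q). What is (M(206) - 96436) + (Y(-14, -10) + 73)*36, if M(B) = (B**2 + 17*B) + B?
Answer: -28080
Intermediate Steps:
Y(p, q) = 4 + 2*q*(-13 + p) (Y(p, q) = 4 + (p - 13)*(q + q) = 4 + (-13 + p)*(2*q) = 4 + 2*q*(-13 + p))
M(B) = B**2 + 18*B
(M(206) - 96436) + (Y(-14, -10) + 73)*36 = (206*(18 + 206) - 96436) + ((4 - 26*(-10) + 2*(-14)*(-10)) + 73)*36 = (206*224 - 96436) + ((4 + 260 + 280) + 73)*36 = (46144 - 96436) + (544 + 73)*36 = -50292 + 617*36 = -50292 + 22212 = -28080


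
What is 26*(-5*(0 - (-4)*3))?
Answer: -1560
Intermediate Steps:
26*(-5*(0 - (-4)*3)) = 26*(-5*(0 - 1*(-12))) = 26*(-5*(0 + 12)) = 26*(-5*12) = 26*(-60) = -1560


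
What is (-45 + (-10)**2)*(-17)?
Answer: -935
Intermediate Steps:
(-45 + (-10)**2)*(-17) = (-45 + 100)*(-17) = 55*(-17) = -935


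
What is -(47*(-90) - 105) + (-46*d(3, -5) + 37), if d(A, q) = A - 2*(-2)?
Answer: 4050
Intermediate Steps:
d(A, q) = 4 + A (d(A, q) = A + 4 = 4 + A)
-(47*(-90) - 105) + (-46*d(3, -5) + 37) = -(47*(-90) - 105) + (-46*(4 + 3) + 37) = -(-4230 - 105) + (-46*7 + 37) = -1*(-4335) + (-322 + 37) = 4335 - 285 = 4050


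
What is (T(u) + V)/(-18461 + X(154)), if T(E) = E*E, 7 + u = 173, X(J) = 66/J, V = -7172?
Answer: -17836/16153 ≈ -1.1042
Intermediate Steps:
u = 166 (u = -7 + 173 = 166)
T(E) = E²
(T(u) + V)/(-18461 + X(154)) = (166² - 7172)/(-18461 + 66/154) = (27556 - 7172)/(-18461 + 66*(1/154)) = 20384/(-18461 + 3/7) = 20384/(-129224/7) = 20384*(-7/129224) = -17836/16153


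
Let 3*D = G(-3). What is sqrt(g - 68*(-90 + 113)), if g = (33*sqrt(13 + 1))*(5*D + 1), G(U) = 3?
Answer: sqrt(-1564 + 198*sqrt(14)) ≈ 28.691*I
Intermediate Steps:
D = 1 (D = (1/3)*3 = 1)
g = 198*sqrt(14) (g = (33*sqrt(13 + 1))*(5*1 + 1) = (33*sqrt(14))*(5 + 1) = (33*sqrt(14))*6 = 198*sqrt(14) ≈ 740.85)
sqrt(g - 68*(-90 + 113)) = sqrt(198*sqrt(14) - 68*(-90 + 113)) = sqrt(198*sqrt(14) - 68*23) = sqrt(198*sqrt(14) - 1564) = sqrt(-1564 + 198*sqrt(14))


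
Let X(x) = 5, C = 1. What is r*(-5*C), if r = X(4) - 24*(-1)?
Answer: -145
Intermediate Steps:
r = 29 (r = 5 - 24*(-1) = 5 + 24 = 29)
r*(-5*C) = 29*(-5*1) = 29*(-5) = -145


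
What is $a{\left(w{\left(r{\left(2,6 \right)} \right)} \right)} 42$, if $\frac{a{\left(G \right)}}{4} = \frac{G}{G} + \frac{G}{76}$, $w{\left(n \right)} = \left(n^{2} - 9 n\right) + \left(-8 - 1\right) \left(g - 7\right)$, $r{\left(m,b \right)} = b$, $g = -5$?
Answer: $\frac{6972}{19} \approx 366.95$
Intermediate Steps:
$w{\left(n \right)} = 108 + n^{2} - 9 n$ ($w{\left(n \right)} = \left(n^{2} - 9 n\right) + \left(-8 - 1\right) \left(-5 - 7\right) = \left(n^{2} - 9 n\right) - -108 = \left(n^{2} - 9 n\right) + 108 = 108 + n^{2} - 9 n$)
$a{\left(G \right)} = 4 + \frac{G}{19}$ ($a{\left(G \right)} = 4 \left(\frac{G}{G} + \frac{G}{76}\right) = 4 \left(1 + G \frac{1}{76}\right) = 4 \left(1 + \frac{G}{76}\right) = 4 + \frac{G}{19}$)
$a{\left(w{\left(r{\left(2,6 \right)} \right)} \right)} 42 = \left(4 + \frac{108 + 6^{2} - 54}{19}\right) 42 = \left(4 + \frac{108 + 36 - 54}{19}\right) 42 = \left(4 + \frac{1}{19} \cdot 90\right) 42 = \left(4 + \frac{90}{19}\right) 42 = \frac{166}{19} \cdot 42 = \frac{6972}{19}$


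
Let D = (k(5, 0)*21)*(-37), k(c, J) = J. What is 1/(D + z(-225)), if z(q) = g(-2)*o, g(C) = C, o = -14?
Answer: 1/28 ≈ 0.035714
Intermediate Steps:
D = 0 (D = (0*21)*(-37) = 0*(-37) = 0)
z(q) = 28 (z(q) = -2*(-14) = 28)
1/(D + z(-225)) = 1/(0 + 28) = 1/28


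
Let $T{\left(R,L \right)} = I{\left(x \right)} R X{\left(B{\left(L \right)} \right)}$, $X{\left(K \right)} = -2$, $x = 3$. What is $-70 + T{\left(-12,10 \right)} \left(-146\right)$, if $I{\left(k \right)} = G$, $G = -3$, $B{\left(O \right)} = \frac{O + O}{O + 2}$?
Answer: $10442$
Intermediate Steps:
$B{\left(O \right)} = \frac{2 O}{2 + O}$
$I{\left(k \right)} = -3$
$T{\left(R,L \right)} = 6 R$ ($T{\left(R,L \right)} = - 3 R \left(-2\right) = 6 R$)
$-70 + T{\left(-12,10 \right)} \left(-146\right) = -70 + 6 \left(-12\right) \left(-146\right) = -70 - -10512 = -70 + 10512 = 10442$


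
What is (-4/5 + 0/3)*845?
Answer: -676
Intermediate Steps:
(-4/5 + 0/3)*845 = (-4*⅕ + 0*(⅓))*845 = (-⅘ + 0)*845 = -⅘*845 = -676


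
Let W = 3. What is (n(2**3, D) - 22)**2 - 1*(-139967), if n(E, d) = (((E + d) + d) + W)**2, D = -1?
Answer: 143448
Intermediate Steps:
n(E, d) = (3 + E + 2*d)**2 (n(E, d) = (((E + d) + d) + 3)**2 = ((E + 2*d) + 3)**2 = (3 + E + 2*d)**2)
(n(2**3, D) - 22)**2 - 1*(-139967) = ((3 + 2**3 + 2*(-1))**2 - 22)**2 - 1*(-139967) = ((3 + 8 - 2)**2 - 22)**2 + 139967 = (9**2 - 22)**2 + 139967 = (81 - 22)**2 + 139967 = 59**2 + 139967 = 3481 + 139967 = 143448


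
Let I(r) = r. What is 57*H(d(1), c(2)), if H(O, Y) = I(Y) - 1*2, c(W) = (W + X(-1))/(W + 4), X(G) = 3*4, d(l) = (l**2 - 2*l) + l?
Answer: 19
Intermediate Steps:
d(l) = l**2 - l
X(G) = 12
c(W) = (12 + W)/(4 + W) (c(W) = (W + 12)/(W + 4) = (12 + W)/(4 + W))
H(O, Y) = -2 + Y (H(O, Y) = Y - 1*2 = Y - 2 = -2 + Y)
57*H(d(1), c(2)) = 57*(-2 + (12 + 2)/(4 + 2)) = 57*(-2 + 14/6) = 57*(-2 + (1/6)*14) = 57*(-2 + 7/3) = 57*(1/3) = 19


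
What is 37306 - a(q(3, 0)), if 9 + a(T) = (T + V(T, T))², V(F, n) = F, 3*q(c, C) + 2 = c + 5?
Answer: 37299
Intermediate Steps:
q(c, C) = 1 + c/3 (q(c, C) = -⅔ + (c + 5)/3 = -⅔ + (5 + c)/3 = -⅔ + (5/3 + c/3) = 1 + c/3)
a(T) = -9 + 4*T² (a(T) = -9 + (T + T)² = -9 + (2*T)² = -9 + 4*T²)
37306 - a(q(3, 0)) = 37306 - (-9 + 4*(1 + (⅓)*3)²) = 37306 - (-9 + 4*(1 + 1)²) = 37306 - (-9 + 4*2²) = 37306 - (-9 + 4*4) = 37306 - (-9 + 16) = 37306 - 1*7 = 37306 - 7 = 37299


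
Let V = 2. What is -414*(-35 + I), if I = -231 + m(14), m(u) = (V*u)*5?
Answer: 52164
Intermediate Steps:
m(u) = 10*u (m(u) = (2*u)*5 = 10*u)
I = -91 (I = -231 + 10*14 = -231 + 140 = -91)
-414*(-35 + I) = -414*(-35 - 91) = -414*(-126) = 52164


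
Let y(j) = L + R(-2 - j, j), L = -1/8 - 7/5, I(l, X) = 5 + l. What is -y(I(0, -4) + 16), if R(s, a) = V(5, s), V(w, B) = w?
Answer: -139/40 ≈ -3.4750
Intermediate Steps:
R(s, a) = 5
L = -61/40 (L = -1*⅛ - 7*⅕ = -⅛ - 7/5 = -61/40 ≈ -1.5250)
y(j) = 139/40 (y(j) = -61/40 + 5 = 139/40)
-y(I(0, -4) + 16) = -1*139/40 = -139/40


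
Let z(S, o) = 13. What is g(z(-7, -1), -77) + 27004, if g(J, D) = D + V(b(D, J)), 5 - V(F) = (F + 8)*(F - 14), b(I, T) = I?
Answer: 20653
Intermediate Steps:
V(F) = 5 - (-14 + F)*(8 + F) (V(F) = 5 - (F + 8)*(F - 14) = 5 - (8 + F)*(-14 + F) = 5 - (-14 + F)*(8 + F))
g(J, D) = 117 - D² + 7*D (g(J, D) = D + (117 - D² + 6*D) = 117 - D² + 7*D)
g(z(-7, -1), -77) + 27004 = (117 - 1*(-77)² + 7*(-77)) + 27004 = (117 - 1*5929 - 539) + 27004 = (117 - 5929 - 539) + 27004 = -6351 + 27004 = 20653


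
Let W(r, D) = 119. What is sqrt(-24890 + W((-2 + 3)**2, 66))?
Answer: I*sqrt(24771) ≈ 157.39*I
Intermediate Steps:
sqrt(-24890 + W((-2 + 3)**2, 66)) = sqrt(-24890 + 119) = sqrt(-24771) = I*sqrt(24771)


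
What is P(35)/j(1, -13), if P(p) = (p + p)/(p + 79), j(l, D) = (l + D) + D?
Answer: -7/285 ≈ -0.024561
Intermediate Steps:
j(l, D) = l + 2*D (j(l, D) = (D + l) + D = l + 2*D)
P(p) = 2*p/(79 + p) (P(p) = (2*p)/(79 + p) = 2*p/(79 + p))
P(35)/j(1, -13) = (2*35/(79 + 35))/(1 + 2*(-13)) = (2*35/114)/(1 - 26) = (2*35*(1/114))/(-25) = (35/57)*(-1/25) = -7/285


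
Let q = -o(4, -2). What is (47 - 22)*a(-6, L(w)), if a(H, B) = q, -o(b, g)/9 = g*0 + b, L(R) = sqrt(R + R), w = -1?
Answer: 900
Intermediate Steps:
L(R) = sqrt(2)*sqrt(R) (L(R) = sqrt(2*R) = sqrt(2)*sqrt(R))
o(b, g) = -9*b (o(b, g) = -9*(g*0 + b) = -9*(0 + b) = -9*b)
q = 36 (q = -(-9)*4 = -1*(-36) = 36)
a(H, B) = 36
(47 - 22)*a(-6, L(w)) = (47 - 22)*36 = 25*36 = 900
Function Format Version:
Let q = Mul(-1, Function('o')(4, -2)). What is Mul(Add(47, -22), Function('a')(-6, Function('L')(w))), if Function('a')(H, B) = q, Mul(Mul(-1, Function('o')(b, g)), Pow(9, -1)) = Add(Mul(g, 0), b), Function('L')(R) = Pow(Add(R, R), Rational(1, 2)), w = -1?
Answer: 900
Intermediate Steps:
Function('L')(R) = Mul(Pow(2, Rational(1, 2)), Pow(R, Rational(1, 2))) (Function('L')(R) = Pow(Mul(2, R), Rational(1, 2)) = Mul(Pow(2, Rational(1, 2)), Pow(R, Rational(1, 2))))
Function('o')(b, g) = Mul(-9, b) (Function('o')(b, g) = Mul(-9, Add(Mul(g, 0), b)) = Mul(-9, Add(0, b)) = Mul(-9, b))
q = 36 (q = Mul(-1, Mul(-9, 4)) = Mul(-1, -36) = 36)
Function('a')(H, B) = 36
Mul(Add(47, -22), Function('a')(-6, Function('L')(w))) = Mul(Add(47, -22), 36) = Mul(25, 36) = 900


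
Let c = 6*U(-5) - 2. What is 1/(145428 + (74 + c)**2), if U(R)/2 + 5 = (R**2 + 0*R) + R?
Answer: 1/208932 ≈ 4.7862e-6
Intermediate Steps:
U(R) = -10 + 2*R + 2*R**2 (U(R) = -10 + 2*((R**2 + 0*R) + R) = -10 + 2*((R**2 + 0) + R) = -10 + 2*(R**2 + R) = -10 + 2*(R + R**2) = -10 + (2*R + 2*R**2) = -10 + 2*R + 2*R**2)
c = 178 (c = 6*(-10 + 2*(-5) + 2*(-5)**2) - 2 = 6*(-10 - 10 + 2*25) - 2 = 6*(-10 - 10 + 50) - 2 = 6*30 - 2 = 180 - 2 = 178)
1/(145428 + (74 + c)**2) = 1/(145428 + (74 + 178)**2) = 1/(145428 + 252**2) = 1/(145428 + 63504) = 1/208932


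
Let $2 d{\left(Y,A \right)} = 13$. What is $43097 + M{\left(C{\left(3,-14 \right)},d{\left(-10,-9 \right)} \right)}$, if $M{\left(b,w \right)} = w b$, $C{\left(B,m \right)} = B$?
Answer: $\frac{86233}{2} \approx 43117.0$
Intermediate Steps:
$d{\left(Y,A \right)} = \frac{13}{2}$ ($d{\left(Y,A \right)} = \frac{1}{2} \cdot 13 = \frac{13}{2}$)
$M{\left(b,w \right)} = b w$
$43097 + M{\left(C{\left(3,-14 \right)},d{\left(-10,-9 \right)} \right)} = 43097 + 3 \cdot \frac{13}{2} = 43097 + \frac{39}{2} = \frac{86233}{2}$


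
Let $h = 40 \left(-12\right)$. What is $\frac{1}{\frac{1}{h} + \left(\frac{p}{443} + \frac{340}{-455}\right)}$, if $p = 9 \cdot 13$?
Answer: $- \frac{19350240}{9389273} \approx -2.0609$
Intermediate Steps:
$p = 117$
$h = -480$
$\frac{1}{\frac{1}{h} + \left(\frac{p}{443} + \frac{340}{-455}\right)} = \frac{1}{\frac{1}{-480} + \left(\frac{117}{443} + \frac{340}{-455}\right)} = \frac{1}{- \frac{1}{480} + \left(117 \cdot \frac{1}{443} + 340 \left(- \frac{1}{455}\right)\right)} = \frac{1}{- \frac{1}{480} + \left(\frac{117}{443} - \frac{68}{91}\right)} = \frac{1}{- \frac{1}{480} - \frac{19477}{40313}} = \frac{1}{- \frac{9389273}{19350240}} = - \frac{19350240}{9389273}$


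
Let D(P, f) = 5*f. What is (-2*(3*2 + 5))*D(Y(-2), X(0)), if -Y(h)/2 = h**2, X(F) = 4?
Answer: -440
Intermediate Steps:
Y(h) = -2*h**2
(-2*(3*2 + 5))*D(Y(-2), X(0)) = (-2*(3*2 + 5))*(5*4) = -2*(6 + 5)*20 = -2*11*20 = -22*20 = -440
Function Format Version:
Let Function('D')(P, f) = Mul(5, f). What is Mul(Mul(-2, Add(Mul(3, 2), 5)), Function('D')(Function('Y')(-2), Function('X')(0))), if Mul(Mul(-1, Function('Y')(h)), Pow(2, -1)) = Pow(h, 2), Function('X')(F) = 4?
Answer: -440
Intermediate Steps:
Function('Y')(h) = Mul(-2, Pow(h, 2))
Mul(Mul(-2, Add(Mul(3, 2), 5)), Function('D')(Function('Y')(-2), Function('X')(0))) = Mul(Mul(-2, Add(Mul(3, 2), 5)), Mul(5, 4)) = Mul(Mul(-2, Add(6, 5)), 20) = Mul(Mul(-2, 11), 20) = Mul(-22, 20) = -440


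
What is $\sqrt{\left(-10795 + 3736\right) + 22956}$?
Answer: $\sqrt{15897} \approx 126.08$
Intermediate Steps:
$\sqrt{\left(-10795 + 3736\right) + 22956} = \sqrt{-7059 + 22956} = \sqrt{15897}$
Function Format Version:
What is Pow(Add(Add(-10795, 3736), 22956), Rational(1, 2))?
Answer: Pow(15897, Rational(1, 2)) ≈ 126.08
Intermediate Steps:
Pow(Add(Add(-10795, 3736), 22956), Rational(1, 2)) = Pow(Add(-7059, 22956), Rational(1, 2)) = Pow(15897, Rational(1, 2))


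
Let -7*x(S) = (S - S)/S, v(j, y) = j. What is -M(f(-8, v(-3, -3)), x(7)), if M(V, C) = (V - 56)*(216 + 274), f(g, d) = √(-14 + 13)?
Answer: 27440 - 490*I ≈ 27440.0 - 490.0*I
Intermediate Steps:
f(g, d) = I (f(g, d) = √(-1) = I)
x(S) = 0 (x(S) = -(S - S)/(7*S) = -0/S = -⅐*0 = 0)
M(V, C) = -27440 + 490*V (M(V, C) = (-56 + V)*490 = -27440 + 490*V)
-M(f(-8, v(-3, -3)), x(7)) = -(-27440 + 490*I) = 27440 - 490*I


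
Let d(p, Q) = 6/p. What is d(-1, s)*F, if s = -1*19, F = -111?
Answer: 666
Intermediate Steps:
s = -19
d(-1, s)*F = (6/(-1))*(-111) = (6*(-1))*(-111) = -6*(-111) = 666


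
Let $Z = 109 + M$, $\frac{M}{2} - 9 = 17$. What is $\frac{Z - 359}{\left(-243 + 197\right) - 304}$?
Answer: $\frac{99}{175} \approx 0.56571$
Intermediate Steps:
$M = 52$ ($M = 18 + 2 \cdot 17 = 18 + 34 = 52$)
$Z = 161$ ($Z = 109 + 52 = 161$)
$\frac{Z - 359}{\left(-243 + 197\right) - 304} = \frac{161 - 359}{\left(-243 + 197\right) - 304} = - \frac{198}{-46 - 304} = - \frac{198}{-350} = \left(-198\right) \left(- \frac{1}{350}\right) = \frac{99}{175}$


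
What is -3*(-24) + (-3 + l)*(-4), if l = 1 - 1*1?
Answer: 84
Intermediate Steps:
l = 0 (l = 1 - 1 = 0)
-3*(-24) + (-3 + l)*(-4) = -3*(-24) + (-3 + 0)*(-4) = 72 - 3*(-4) = 72 + 12 = 84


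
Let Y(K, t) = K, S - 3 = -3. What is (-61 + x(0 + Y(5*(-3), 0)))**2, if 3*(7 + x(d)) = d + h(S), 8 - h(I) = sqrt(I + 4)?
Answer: 5041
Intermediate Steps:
S = 0 (S = 3 - 3 = 0)
h(I) = 8 - sqrt(4 + I) (h(I) = 8 - sqrt(I + 4) = 8 - sqrt(4 + I))
x(d) = -5 + d/3 (x(d) = -7 + (d + (8 - sqrt(4 + 0)))/3 = -7 + (d + (8 - sqrt(4)))/3 = -7 + (d + (8 - 1*2))/3 = -7 + (d + (8 - 2))/3 = -7 + (d + 6)/3 = -7 + (6 + d)/3 = -7 + (2 + d/3) = -5 + d/3)
(-61 + x(0 + Y(5*(-3), 0)))**2 = (-61 + (-5 + (0 + 5*(-3))/3))**2 = (-61 + (-5 + (0 - 15)/3))**2 = (-61 + (-5 + (1/3)*(-15)))**2 = (-61 + (-5 - 5))**2 = (-61 - 10)**2 = (-71)**2 = 5041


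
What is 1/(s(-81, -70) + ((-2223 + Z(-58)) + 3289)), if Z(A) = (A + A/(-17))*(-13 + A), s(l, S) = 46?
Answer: 17/84792 ≈ 0.00020049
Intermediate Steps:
Z(A) = 16*A*(-13 + A)/17 (Z(A) = (A + A*(-1/17))*(-13 + A) = (A - A/17)*(-13 + A) = (16*A/17)*(-13 + A) = 16*A*(-13 + A)/17)
1/(s(-81, -70) + ((-2223 + Z(-58)) + 3289)) = 1/(46 + ((-2223 + (16/17)*(-58)*(-13 - 58)) + 3289)) = 1/(46 + ((-2223 + (16/17)*(-58)*(-71)) + 3289)) = 1/(46 + ((-2223 + 65888/17) + 3289)) = 1/(46 + (28097/17 + 3289)) = 1/(46 + 84010/17) = 1/(84792/17) = 17/84792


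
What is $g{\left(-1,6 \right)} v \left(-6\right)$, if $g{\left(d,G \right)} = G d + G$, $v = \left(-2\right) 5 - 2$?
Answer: $0$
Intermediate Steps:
$v = -12$ ($v = -10 - 2 = -12$)
$g{\left(d,G \right)} = G + G d$
$g{\left(-1,6 \right)} v \left(-6\right) = 6 \left(1 - 1\right) \left(-12\right) \left(-6\right) = 6 \cdot 0 \left(-12\right) \left(-6\right) = 0 \left(-12\right) \left(-6\right) = 0 \left(-6\right) = 0$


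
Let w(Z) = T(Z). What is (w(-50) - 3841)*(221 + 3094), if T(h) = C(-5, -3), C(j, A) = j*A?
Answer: -12683190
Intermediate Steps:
C(j, A) = A*j
T(h) = 15 (T(h) = -3*(-5) = 15)
w(Z) = 15
(w(-50) - 3841)*(221 + 3094) = (15 - 3841)*(221 + 3094) = -3826*3315 = -12683190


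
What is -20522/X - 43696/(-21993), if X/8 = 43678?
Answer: 7408545379/3842441016 ≈ 1.9281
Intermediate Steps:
X = 349424 (X = 8*43678 = 349424)
-20522/X - 43696/(-21993) = -20522/349424 - 43696/(-21993) = -20522*1/349424 - 43696*(-1/21993) = -10261/174712 + 43696/21993 = 7408545379/3842441016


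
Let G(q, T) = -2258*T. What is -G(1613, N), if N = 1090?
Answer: 2461220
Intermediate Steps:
-G(1613, N) = -(-2258)*1090 = -1*(-2461220) = 2461220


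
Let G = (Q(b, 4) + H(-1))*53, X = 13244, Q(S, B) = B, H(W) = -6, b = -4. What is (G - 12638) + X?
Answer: 500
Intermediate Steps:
G = -106 (G = (4 - 6)*53 = -2*53 = -106)
(G - 12638) + X = (-106 - 12638) + 13244 = -12744 + 13244 = 500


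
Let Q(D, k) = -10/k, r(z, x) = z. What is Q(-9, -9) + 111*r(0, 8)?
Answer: 10/9 ≈ 1.1111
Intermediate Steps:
Q(-9, -9) + 111*r(0, 8) = -10/(-9) + 111*0 = -10*(-⅑) + 0 = 10/9 + 0 = 10/9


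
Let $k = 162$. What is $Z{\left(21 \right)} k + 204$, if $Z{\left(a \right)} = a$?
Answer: $3606$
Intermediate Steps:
$Z{\left(21 \right)} k + 204 = 21 \cdot 162 + 204 = 3402 + 204 = 3606$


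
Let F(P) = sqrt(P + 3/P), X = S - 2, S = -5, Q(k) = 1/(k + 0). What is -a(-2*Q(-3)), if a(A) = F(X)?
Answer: -2*I*sqrt(91)/7 ≈ -2.7255*I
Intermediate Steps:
Q(k) = 1/k
X = -7 (X = -5 - 2 = -7)
a(A) = 2*I*sqrt(91)/7 (a(A) = sqrt(-7 + 3/(-7)) = sqrt(-7 + 3*(-1/7)) = sqrt(-7 - 3/7) = sqrt(-52/7) = 2*I*sqrt(91)/7)
-a(-2*Q(-3)) = -2*I*sqrt(91)/7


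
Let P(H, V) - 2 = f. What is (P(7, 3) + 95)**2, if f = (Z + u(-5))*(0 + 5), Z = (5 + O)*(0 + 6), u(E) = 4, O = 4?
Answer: 149769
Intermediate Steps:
Z = 54 (Z = (5 + 4)*(0 + 6) = 9*6 = 54)
f = 290 (f = (54 + 4)*(0 + 5) = 58*5 = 290)
P(H, V) = 292 (P(H, V) = 2 + 290 = 292)
(P(7, 3) + 95)**2 = (292 + 95)**2 = 387**2 = 149769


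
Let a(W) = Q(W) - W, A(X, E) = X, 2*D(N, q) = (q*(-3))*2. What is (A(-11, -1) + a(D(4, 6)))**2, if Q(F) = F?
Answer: 121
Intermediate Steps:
D(N, q) = -3*q (D(N, q) = ((q*(-3))*2)/2 = (-3*q*2)/2 = (-6*q)/2 = -3*q)
a(W) = 0 (a(W) = W - W = 0)
(A(-11, -1) + a(D(4, 6)))**2 = (-11 + 0)**2 = (-11)**2 = 121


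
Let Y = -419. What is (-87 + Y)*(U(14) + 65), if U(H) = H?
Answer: -39974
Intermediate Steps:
(-87 + Y)*(U(14) + 65) = (-87 - 419)*(14 + 65) = -506*79 = -39974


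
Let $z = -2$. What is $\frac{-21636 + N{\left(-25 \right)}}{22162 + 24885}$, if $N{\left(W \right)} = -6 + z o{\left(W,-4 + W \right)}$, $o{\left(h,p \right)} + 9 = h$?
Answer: $- \frac{3082}{6721} \approx -0.45856$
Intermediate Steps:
$o{\left(h,p \right)} = -9 + h$
$N{\left(W \right)} = 12 - 2 W$ ($N{\left(W \right)} = -6 - 2 \left(-9 + W\right) = -6 - \left(-18 + 2 W\right) = 12 - 2 W$)
$\frac{-21636 + N{\left(-25 \right)}}{22162 + 24885} = \frac{-21636 + \left(12 - -50\right)}{22162 + 24885} = \frac{-21636 + \left(12 + 50\right)}{47047} = \left(-21636 + 62\right) \frac{1}{47047} = \left(-21574\right) \frac{1}{47047} = - \frac{3082}{6721}$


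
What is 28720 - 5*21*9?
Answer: 27775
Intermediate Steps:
28720 - 5*21*9 = 28720 - 105*9 = 28720 - 1*945 = 28720 - 945 = 27775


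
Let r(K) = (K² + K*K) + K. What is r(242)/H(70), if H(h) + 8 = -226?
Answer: -58685/117 ≈ -501.58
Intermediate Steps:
H(h) = -234 (H(h) = -8 - 226 = -234)
r(K) = K + 2*K² (r(K) = (K² + K²) + K = 2*K² + K = K + 2*K²)
r(242)/H(70) = (242*(1 + 2*242))/(-234) = (242*(1 + 484))*(-1/234) = (242*485)*(-1/234) = 117370*(-1/234) = -58685/117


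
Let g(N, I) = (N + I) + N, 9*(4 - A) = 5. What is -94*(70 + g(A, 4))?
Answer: -68432/9 ≈ -7603.6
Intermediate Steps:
A = 31/9 (A = 4 - ⅑*5 = 4 - 5/9 = 31/9 ≈ 3.4444)
g(N, I) = I + 2*N (g(N, I) = (I + N) + N = I + 2*N)
-94*(70 + g(A, 4)) = -94*(70 + (4 + 2*(31/9))) = -94*(70 + (4 + 62/9)) = -94*(70 + 98/9) = -94*728/9 = -68432/9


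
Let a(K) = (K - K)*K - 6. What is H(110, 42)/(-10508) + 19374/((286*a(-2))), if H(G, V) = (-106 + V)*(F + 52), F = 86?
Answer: -7851095/751322 ≈ -10.450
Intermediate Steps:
H(G, V) = -14628 + 138*V (H(G, V) = (-106 + V)*(86 + 52) = (-106 + V)*138 = -14628 + 138*V)
a(K) = -6 (a(K) = 0*K - 6 = 0 - 6 = -6)
H(110, 42)/(-10508) + 19374/((286*a(-2))) = (-14628 + 138*42)/(-10508) + 19374/((286*(-6))) = (-14628 + 5796)*(-1/10508) + 19374/(-1716) = -8832*(-1/10508) + 19374*(-1/1716) = 2208/2627 - 3229/286 = -7851095/751322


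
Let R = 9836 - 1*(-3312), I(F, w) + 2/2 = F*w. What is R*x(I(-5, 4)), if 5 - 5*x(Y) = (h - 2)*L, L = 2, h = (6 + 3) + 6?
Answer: -276108/5 ≈ -55222.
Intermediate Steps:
h = 15 (h = 9 + 6 = 15)
I(F, w) = -1 + F*w
R = 13148 (R = 9836 + 3312 = 13148)
x(Y) = -21/5 (x(Y) = 1 - (15 - 2)*2/5 = 1 - 13*2/5 = 1 - ⅕*26 = 1 - 26/5 = -21/5)
R*x(I(-5, 4)) = 13148*(-21/5) = -276108/5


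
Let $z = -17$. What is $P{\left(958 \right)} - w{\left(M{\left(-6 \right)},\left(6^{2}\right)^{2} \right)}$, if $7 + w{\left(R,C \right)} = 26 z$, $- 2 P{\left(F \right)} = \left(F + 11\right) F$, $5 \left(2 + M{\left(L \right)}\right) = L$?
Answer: $-463702$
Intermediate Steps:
$M{\left(L \right)} = -2 + \frac{L}{5}$
$P{\left(F \right)} = - \frac{F \left(11 + F\right)}{2}$ ($P{\left(F \right)} = - \frac{\left(F + 11\right) F}{2} = - \frac{\left(11 + F\right) F}{2} = - \frac{F \left(11 + F\right)}{2}$)
$w{\left(R,C \right)} = -449$ ($w{\left(R,C \right)} = -7 + 26 \left(-17\right) = -7 - 442 = -449$)
$P{\left(958 \right)} - w{\left(M{\left(-6 \right)},\left(6^{2}\right)^{2} \right)} = \left(- \frac{1}{2}\right) 958 \left(11 + 958\right) - -449 = \left(- \frac{1}{2}\right) 958 \cdot 969 + 449 = -464151 + 449 = -463702$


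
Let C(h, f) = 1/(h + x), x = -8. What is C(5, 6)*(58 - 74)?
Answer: 16/3 ≈ 5.3333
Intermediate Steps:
C(h, f) = 1/(-8 + h) (C(h, f) = 1/(h - 8) = 1/(-8 + h))
C(5, 6)*(58 - 74) = (58 - 74)/(-8 + 5) = -16/(-3) = -⅓*(-16) = 16/3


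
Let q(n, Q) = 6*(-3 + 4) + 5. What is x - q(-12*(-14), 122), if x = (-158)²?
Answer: 24953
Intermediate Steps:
q(n, Q) = 11 (q(n, Q) = 6*1 + 5 = 6 + 5 = 11)
x = 24964
x - q(-12*(-14), 122) = 24964 - 1*11 = 24964 - 11 = 24953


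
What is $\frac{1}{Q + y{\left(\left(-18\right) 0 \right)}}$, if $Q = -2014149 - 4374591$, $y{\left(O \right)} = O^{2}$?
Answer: $- \frac{1}{6388740} \approx -1.5653 \cdot 10^{-7}$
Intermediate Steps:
$Q = -6388740$
$\frac{1}{Q + y{\left(\left(-18\right) 0 \right)}} = \frac{1}{-6388740 + \left(\left(-18\right) 0\right)^{2}} = \frac{1}{-6388740 + 0^{2}} = \frac{1}{-6388740 + 0} = \frac{1}{-6388740} = - \frac{1}{6388740}$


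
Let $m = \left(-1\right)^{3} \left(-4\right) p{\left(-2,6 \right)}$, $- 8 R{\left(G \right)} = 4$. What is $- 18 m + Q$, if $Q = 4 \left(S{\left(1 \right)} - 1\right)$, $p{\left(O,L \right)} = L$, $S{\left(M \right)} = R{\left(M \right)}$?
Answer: $-438$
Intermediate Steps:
$R{\left(G \right)} = - \frac{1}{2}$ ($R{\left(G \right)} = \left(- \frac{1}{8}\right) 4 = - \frac{1}{2}$)
$S{\left(M \right)} = - \frac{1}{2}$
$m = 24$ ($m = \left(-1\right)^{3} \left(-4\right) 6 = \left(-1\right) \left(-4\right) 6 = 4 \cdot 6 = 24$)
$Q = -6$ ($Q = 4 \left(- \frac{1}{2} - 1\right) = 4 \left(- \frac{3}{2}\right) = -6$)
$- 18 m + Q = \left(-18\right) 24 - 6 = -432 - 6 = -438$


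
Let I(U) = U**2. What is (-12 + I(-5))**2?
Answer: 169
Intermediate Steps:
(-12 + I(-5))**2 = (-12 + (-5)**2)**2 = (-12 + 25)**2 = 13**2 = 169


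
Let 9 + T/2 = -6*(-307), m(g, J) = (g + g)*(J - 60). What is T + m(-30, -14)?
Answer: 8106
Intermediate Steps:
m(g, J) = 2*g*(-60 + J) (m(g, J) = (2*g)*(-60 + J) = 2*g*(-60 + J))
T = 3666 (T = -18 + 2*(-6*(-307)) = -18 + 2*1842 = -18 + 3684 = 3666)
T + m(-30, -14) = 3666 + 2*(-30)*(-60 - 14) = 3666 + 2*(-30)*(-74) = 3666 + 4440 = 8106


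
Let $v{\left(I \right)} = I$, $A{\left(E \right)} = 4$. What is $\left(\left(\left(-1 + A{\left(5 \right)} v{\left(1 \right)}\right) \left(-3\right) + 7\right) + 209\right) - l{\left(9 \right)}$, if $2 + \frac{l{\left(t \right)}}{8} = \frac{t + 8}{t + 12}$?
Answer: $\frac{4547}{21} \approx 216.52$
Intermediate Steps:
$l{\left(t \right)} = -16 + \frac{8 \left(8 + t\right)}{12 + t}$ ($l{\left(t \right)} = -16 + 8 \frac{t + 8}{t + 12} = -16 + 8 \frac{8 + t}{12 + t} = -16 + \frac{8 \left(8 + t\right)}{12 + t}$)
$\left(\left(\left(-1 + A{\left(5 \right)} v{\left(1 \right)}\right) \left(-3\right) + 7\right) + 209\right) - l{\left(9 \right)} = \left(\left(\left(-1 + 4 \cdot 1\right) \left(-3\right) + 7\right) + 209\right) - \frac{8 \left(-16 - 9\right)}{12 + 9} = \left(\left(\left(-1 + 4\right) \left(-3\right) + 7\right) + 209\right) - \frac{8 \left(-16 - 9\right)}{21} = \left(\left(3 \left(-3\right) + 7\right) + 209\right) - 8 \cdot \frac{1}{21} \left(-25\right) = \left(\left(-9 + 7\right) + 209\right) - - \frac{200}{21} = \left(-2 + 209\right) + \frac{200}{21} = 207 + \frac{200}{21} = \frac{4547}{21}$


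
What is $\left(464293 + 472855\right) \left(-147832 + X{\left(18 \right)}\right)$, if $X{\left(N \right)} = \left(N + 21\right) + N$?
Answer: $-138487045700$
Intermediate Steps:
$X{\left(N \right)} = 21 + 2 N$ ($X{\left(N \right)} = \left(21 + N\right) + N = 21 + 2 N$)
$\left(464293 + 472855\right) \left(-147832 + X{\left(18 \right)}\right) = \left(464293 + 472855\right) \left(-147832 + \left(21 + 2 \cdot 18\right)\right) = 937148 \left(-147832 + \left(21 + 36\right)\right) = 937148 \left(-147832 + 57\right) = 937148 \left(-147775\right) = -138487045700$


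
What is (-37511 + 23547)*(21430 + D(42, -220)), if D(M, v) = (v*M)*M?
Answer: 5119900600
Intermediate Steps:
D(M, v) = v*M**2 (D(M, v) = (M*v)*M = v*M**2)
(-37511 + 23547)*(21430 + D(42, -220)) = (-37511 + 23547)*(21430 - 220*42**2) = -13964*(21430 - 220*1764) = -13964*(21430 - 388080) = -13964*(-366650) = 5119900600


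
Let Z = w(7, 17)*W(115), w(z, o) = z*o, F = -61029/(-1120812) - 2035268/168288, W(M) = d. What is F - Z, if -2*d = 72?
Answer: 16786954430705/3929566872 ≈ 4272.0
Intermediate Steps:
d = -36 (d = -½*72 = -36)
W(M) = -36
F = -47310048943/3929566872 (F = -61029*(-1/1120812) - 2035268*1/168288 = 20343/373604 - 508817/42072 = -47310048943/3929566872 ≈ -12.040)
w(z, o) = o*z
Z = -4284 (Z = (17*7)*(-36) = 119*(-36) = -4284)
F - Z = -47310048943/3929566872 - 1*(-4284) = -47310048943/3929566872 + 4284 = 16786954430705/3929566872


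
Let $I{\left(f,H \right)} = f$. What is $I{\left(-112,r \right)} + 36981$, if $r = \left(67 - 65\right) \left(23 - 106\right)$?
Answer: $36869$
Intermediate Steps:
$r = -166$ ($r = 2 \left(-83\right) = -166$)
$I{\left(-112,r \right)} + 36981 = -112 + 36981 = 36869$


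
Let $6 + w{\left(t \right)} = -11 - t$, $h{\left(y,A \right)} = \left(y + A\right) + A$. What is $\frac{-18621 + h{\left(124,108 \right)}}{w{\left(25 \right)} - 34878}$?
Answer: $\frac{18281}{34920} \approx 0.52351$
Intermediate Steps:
$h{\left(y,A \right)} = y + 2 A$ ($h{\left(y,A \right)} = \left(A + y\right) + A = y + 2 A$)
$w{\left(t \right)} = -17 - t$ ($w{\left(t \right)} = -6 - \left(11 + t\right) = -17 - t$)
$\frac{-18621 + h{\left(124,108 \right)}}{w{\left(25 \right)} - 34878} = \frac{-18621 + \left(124 + 2 \cdot 108\right)}{\left(-17 - 25\right) - 34878} = \frac{-18621 + \left(124 + 216\right)}{\left(-17 - 25\right) - 34878} = \frac{-18621 + 340}{-42 - 34878} = - \frac{18281}{-34920} = \left(-18281\right) \left(- \frac{1}{34920}\right) = \frac{18281}{34920}$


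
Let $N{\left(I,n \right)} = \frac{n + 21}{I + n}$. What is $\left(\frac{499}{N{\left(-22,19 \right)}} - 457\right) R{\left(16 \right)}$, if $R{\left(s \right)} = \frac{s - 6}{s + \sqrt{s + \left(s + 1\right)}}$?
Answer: $- \frac{79108}{223} + \frac{19777 \sqrt{33}}{892} \approx -227.38$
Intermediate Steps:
$N{\left(I,n \right)} = \frac{21 + n}{I + n}$
$R{\left(s \right)} = \frac{-6 + s}{s + \sqrt{1 + 2 s}}$ ($R{\left(s \right)} = \frac{-6 + s}{s + \sqrt{s + \left(1 + s\right)}} = \frac{-6 + s}{s + \sqrt{1 + 2 s}}$)
$\left(\frac{499}{N{\left(-22,19 \right)}} - 457\right) R{\left(16 \right)} = \left(\frac{499}{\frac{1}{-22 + 19} \left(21 + 19\right)} - 457\right) \frac{-6 + 16}{16 + \sqrt{1 + 2 \cdot 16}} = \left(\frac{499}{\frac{1}{-3} \cdot 40} - 457\right) \frac{1}{16 + \sqrt{1 + 32}} \cdot 10 = \left(\frac{499}{\left(- \frac{1}{3}\right) 40} - 457\right) \frac{1}{16 + \sqrt{33}} \cdot 10 = \left(\frac{499}{- \frac{40}{3}} - 457\right) \frac{10}{16 + \sqrt{33}} = \left(499 \left(- \frac{3}{40}\right) - 457\right) \frac{10}{16 + \sqrt{33}} = \left(- \frac{1497}{40} - 457\right) \frac{10}{16 + \sqrt{33}} = - \frac{19777 \frac{10}{16 + \sqrt{33}}}{40} = - \frac{19777}{4 \left(16 + \sqrt{33}\right)}$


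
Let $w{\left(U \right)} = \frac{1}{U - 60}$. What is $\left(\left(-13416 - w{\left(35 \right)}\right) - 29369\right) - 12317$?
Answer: $- \frac{1377549}{25} \approx -55102.0$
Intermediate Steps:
$w{\left(U \right)} = \frac{1}{-60 + U}$ ($w{\left(U \right)} = \frac{1}{U - 60} = \frac{1}{-60 + U}$)
$\left(\left(-13416 - w{\left(35 \right)}\right) - 29369\right) - 12317 = \left(\left(-13416 - \frac{1}{-60 + 35}\right) - 29369\right) - 12317 = \left(\left(-13416 - \frac{1}{-25}\right) - 29369\right) - 12317 = \left(\left(-13416 - - \frac{1}{25}\right) - 29369\right) - 12317 = \left(\left(-13416 + \frac{1}{25}\right) - 29369\right) - 12317 = \left(- \frac{335399}{25} - 29369\right) - 12317 = - \frac{1069624}{25} - 12317 = - \frac{1377549}{25}$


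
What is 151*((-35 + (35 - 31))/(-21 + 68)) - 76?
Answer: -8253/47 ≈ -175.60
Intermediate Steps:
151*((-35 + (35 - 31))/(-21 + 68)) - 76 = 151*((-35 + 4)/47) - 76 = 151*(-31*1/47) - 76 = 151*(-31/47) - 76 = -4681/47 - 76 = -8253/47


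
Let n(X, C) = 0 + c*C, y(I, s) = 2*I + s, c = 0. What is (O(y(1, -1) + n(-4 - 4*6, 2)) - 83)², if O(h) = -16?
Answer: 9801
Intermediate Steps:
y(I, s) = s + 2*I
n(X, C) = 0 (n(X, C) = 0 + 0*C = 0 + 0 = 0)
(O(y(1, -1) + n(-4 - 4*6, 2)) - 83)² = (-16 - 83)² = (-99)² = 9801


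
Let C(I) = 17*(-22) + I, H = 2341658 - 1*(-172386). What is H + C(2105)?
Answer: 2515775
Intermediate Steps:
H = 2514044 (H = 2341658 + 172386 = 2514044)
C(I) = -374 + I
H + C(2105) = 2514044 + (-374 + 2105) = 2514044 + 1731 = 2515775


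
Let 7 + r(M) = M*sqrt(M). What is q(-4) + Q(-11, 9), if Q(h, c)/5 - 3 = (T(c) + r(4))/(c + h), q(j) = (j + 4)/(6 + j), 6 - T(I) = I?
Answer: 20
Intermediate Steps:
T(I) = 6 - I
r(M) = -7 + M**(3/2) (r(M) = -7 + M*sqrt(M) = -7 + M**(3/2))
q(j) = (4 + j)/(6 + j)
Q(h, c) = 15 + 5*(7 - c)/(c + h) (Q(h, c) = 15 + 5*(((6 - c) + (-7 + 4**(3/2)))/(c + h)) = 15 + 5*(((6 - c) + (-7 + 8))/(c + h)) = 15 + 5*(((6 - c) + 1)/(c + h)) = 15 + 5*((7 - c)/(c + h)) = 15 + 5*(7 - c)/(c + h))
q(-4) + Q(-11, 9) = (4 - 4)/(6 - 4) + 5*(7 + 2*9 + 3*(-11))/(9 - 11) = 0/2 + 5*(7 + 18 - 33)/(-2) = (1/2)*0 + 5*(-1/2)*(-8) = 0 + 20 = 20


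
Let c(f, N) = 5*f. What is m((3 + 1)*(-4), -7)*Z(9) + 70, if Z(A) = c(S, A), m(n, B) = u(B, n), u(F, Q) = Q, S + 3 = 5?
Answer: -90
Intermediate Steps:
S = 2 (S = -3 + 5 = 2)
m(n, B) = n
Z(A) = 10 (Z(A) = 5*2 = 10)
m((3 + 1)*(-4), -7)*Z(9) + 70 = ((3 + 1)*(-4))*10 + 70 = (4*(-4))*10 + 70 = -16*10 + 70 = -160 + 70 = -90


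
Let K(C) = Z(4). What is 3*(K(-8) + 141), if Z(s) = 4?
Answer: 435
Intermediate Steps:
K(C) = 4
3*(K(-8) + 141) = 3*(4 + 141) = 3*145 = 435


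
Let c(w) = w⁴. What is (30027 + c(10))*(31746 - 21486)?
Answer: 410677020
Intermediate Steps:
(30027 + c(10))*(31746 - 21486) = (30027 + 10⁴)*(31746 - 21486) = (30027 + 10000)*10260 = 40027*10260 = 410677020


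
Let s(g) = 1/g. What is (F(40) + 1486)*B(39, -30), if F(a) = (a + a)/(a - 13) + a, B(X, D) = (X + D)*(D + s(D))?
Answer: -18597541/45 ≈ -4.1328e+5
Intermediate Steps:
B(X, D) = (D + X)*(D + 1/D) (B(X, D) = (X + D)*(D + 1/D) = (D + X)*(D + 1/D))
F(a) = a + 2*a/(-13 + a) (F(a) = (2*a)/(-13 + a) + a = 2*a/(-13 + a) + a = a + 2*a/(-13 + a))
(F(40) + 1486)*B(39, -30) = (40*(-11 + 40)/(-13 + 40) + 1486)*(1 + (-30)² - 30*39 + 39/(-30)) = (40*29/27 + 1486)*(1 + 900 - 1170 + 39*(-1/30)) = (40*(1/27)*29 + 1486)*(1 + 900 - 1170 - 13/10) = (1160/27 + 1486)*(-2703/10) = (41282/27)*(-2703/10) = -18597541/45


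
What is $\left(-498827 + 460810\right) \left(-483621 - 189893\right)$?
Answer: $25604981738$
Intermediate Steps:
$\left(-498827 + 460810\right) \left(-483621 - 189893\right) = - 38017 \left(-483621 - 189893\right) = \left(-38017\right) \left(-673514\right) = 25604981738$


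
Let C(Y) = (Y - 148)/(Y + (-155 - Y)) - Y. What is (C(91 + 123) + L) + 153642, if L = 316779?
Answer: 72882019/155 ≈ 4.7021e+5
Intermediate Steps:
C(Y) = 148/155 - 156*Y/155 (C(Y) = (-148 + Y)/(-155) - Y = (-148 + Y)*(-1/155) - Y = (148/155 - Y/155) - Y = 148/155 - 156*Y/155)
(C(91 + 123) + L) + 153642 = ((148/155 - 156*(91 + 123)/155) + 316779) + 153642 = ((148/155 - 156/155*214) + 316779) + 153642 = ((148/155 - 33384/155) + 316779) + 153642 = (-33236/155 + 316779) + 153642 = 49067509/155 + 153642 = 72882019/155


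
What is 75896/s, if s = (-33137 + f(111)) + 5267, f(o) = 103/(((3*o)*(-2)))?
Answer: -50546736/18561523 ≈ -2.7232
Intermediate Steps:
f(o) = -103/(6*o) (f(o) = 103/((-6*o)) = 103*(-1/(6*o)) = -103/(6*o))
s = -18561523/666 (s = (-33137 - 103/6/111) + 5267 = (-33137 - 103/6*1/111) + 5267 = (-33137 - 103/666) + 5267 = -22069345/666 + 5267 = -18561523/666 ≈ -27870.)
75896/s = 75896/(-18561523/666) = 75896*(-666/18561523) = -50546736/18561523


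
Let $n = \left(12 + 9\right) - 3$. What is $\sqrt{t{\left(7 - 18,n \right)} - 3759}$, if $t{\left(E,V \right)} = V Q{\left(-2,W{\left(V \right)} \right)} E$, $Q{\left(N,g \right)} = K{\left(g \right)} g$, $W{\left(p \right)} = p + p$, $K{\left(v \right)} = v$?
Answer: $i \sqrt{260367} \approx 510.26 i$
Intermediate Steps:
$W{\left(p \right)} = 2 p$
$Q{\left(N,g \right)} = g^{2}$ ($Q{\left(N,g \right)} = g g = g^{2}$)
$n = 18$ ($n = 21 - 3 = 18$)
$t{\left(E,V \right)} = 4 E V^{3}$ ($t{\left(E,V \right)} = V \left(2 V\right)^{2} E = V 4 V^{2} E = 4 V^{3} E = 4 E V^{3}$)
$\sqrt{t{\left(7 - 18,n \right)} - 3759} = \sqrt{4 \left(7 - 18\right) 18^{3} - 3759} = \sqrt{4 \left(-11\right) 5832 - 3759} = \sqrt{-256608 - 3759} = \sqrt{-260367} = i \sqrt{260367}$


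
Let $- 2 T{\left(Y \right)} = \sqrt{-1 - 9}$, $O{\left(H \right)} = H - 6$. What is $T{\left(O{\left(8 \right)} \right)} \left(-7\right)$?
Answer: $\frac{7 i \sqrt{10}}{2} \approx 11.068 i$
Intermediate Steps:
$O{\left(H \right)} = -6 + H$
$T{\left(Y \right)} = - \frac{i \sqrt{10}}{2}$ ($T{\left(Y \right)} = - \frac{\sqrt{-1 - 9}}{2} = - \frac{\sqrt{-10}}{2} = - \frac{i \sqrt{10}}{2}$)
$T{\left(O{\left(8 \right)} \right)} \left(-7\right) = - \frac{i \sqrt{10}}{2} \left(-7\right) = \frac{7 i \sqrt{10}}{2}$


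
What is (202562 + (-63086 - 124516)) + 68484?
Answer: 83444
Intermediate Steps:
(202562 + (-63086 - 124516)) + 68484 = (202562 - 187602) + 68484 = 14960 + 68484 = 83444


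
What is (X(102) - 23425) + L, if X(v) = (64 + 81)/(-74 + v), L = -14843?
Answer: -1071359/28 ≈ -38263.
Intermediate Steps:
X(v) = 145/(-74 + v)
(X(102) - 23425) + L = (145/(-74 + 102) - 23425) - 14843 = (145/28 - 23425) - 14843 = -655755/28 - 14843 = -1071359/28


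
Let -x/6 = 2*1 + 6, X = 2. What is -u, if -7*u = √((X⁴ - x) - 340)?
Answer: 2*I*√69/7 ≈ 2.3733*I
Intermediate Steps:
x = -48 (x = -6*(2*1 + 6) = -6*(2 + 6) = -6*8 = -48)
u = -2*I*√69/7 (u = -√((2⁴ - 1*(-48)) - 340)/7 = -√((16 + 48) - 340)/7 = -√(64 - 340)/7 = -2*I*√69/7 ≈ -2.3733*I)
-u = -(-2)*I*√69/7 = 2*I*√69/7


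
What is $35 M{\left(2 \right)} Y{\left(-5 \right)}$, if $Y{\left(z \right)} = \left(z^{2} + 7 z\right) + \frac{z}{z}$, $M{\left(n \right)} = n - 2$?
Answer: $0$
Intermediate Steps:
$M{\left(n \right)} = -2 + n$
$Y{\left(z \right)} = 1 + z^{2} + 7 z$ ($Y{\left(z \right)} = \left(z^{2} + 7 z\right) + 1 = 1 + z^{2} + 7 z$)
$35 M{\left(2 \right)} Y{\left(-5 \right)} = 35 \left(-2 + 2\right) \left(1 + \left(-5\right)^{2} + 7 \left(-5\right)\right) = 35 \cdot 0 \left(1 + 25 - 35\right) = 0 \left(-9\right) = 0$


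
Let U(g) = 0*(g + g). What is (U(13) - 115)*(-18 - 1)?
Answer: 2185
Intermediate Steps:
U(g) = 0 (U(g) = 0*(2*g) = 0)
(U(13) - 115)*(-18 - 1) = (0 - 115)*(-18 - 1) = -115*(-19) = 2185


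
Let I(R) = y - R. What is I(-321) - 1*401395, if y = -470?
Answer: -401544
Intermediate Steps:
I(R) = -470 - R
I(-321) - 1*401395 = (-470 - 1*(-321)) - 1*401395 = (-470 + 321) - 401395 = -149 - 401395 = -401544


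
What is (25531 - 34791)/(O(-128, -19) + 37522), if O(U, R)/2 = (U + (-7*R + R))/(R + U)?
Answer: -97230/393983 ≈ -0.24679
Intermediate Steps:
O(U, R) = 2*(U - 6*R)/(R + U) (O(U, R) = 2*((U + (-7*R + R))/(R + U)) = 2*((U - 6*R)/(R + U)) = 2*(U - 6*R)/(R + U))
(25531 - 34791)/(O(-128, -19) + 37522) = (25531 - 34791)/(2*(-128 - 6*(-19))/(-19 - 128) + 37522) = -9260/(2*(-128 + 114)/(-147) + 37522) = -9260/(2*(-1/147)*(-14) + 37522) = -9260/(4/21 + 37522) = -9260/787966/21 = -9260*21/787966 = -97230/393983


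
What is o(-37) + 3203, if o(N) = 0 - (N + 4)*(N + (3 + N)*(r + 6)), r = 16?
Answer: -22702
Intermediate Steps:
o(N) = -(4 + N)*(66 + 23*N) (o(N) = 0 - (N + 4)*(N + (3 + N)*(16 + 6)) = 0 - (4 + N)*(N + (3 + N)*22) = 0 - (4 + N)*(N + (66 + 22*N)) = 0 - (4 + N)*(66 + 23*N) = -(4 + N)*(66 + 23*N))
o(-37) + 3203 = (-264 - 158*(-37) - 23*(-37)²) + 3203 = (-264 + 5846 - 23*1369) + 3203 = (-264 + 5846 - 31487) + 3203 = -25905 + 3203 = -22702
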